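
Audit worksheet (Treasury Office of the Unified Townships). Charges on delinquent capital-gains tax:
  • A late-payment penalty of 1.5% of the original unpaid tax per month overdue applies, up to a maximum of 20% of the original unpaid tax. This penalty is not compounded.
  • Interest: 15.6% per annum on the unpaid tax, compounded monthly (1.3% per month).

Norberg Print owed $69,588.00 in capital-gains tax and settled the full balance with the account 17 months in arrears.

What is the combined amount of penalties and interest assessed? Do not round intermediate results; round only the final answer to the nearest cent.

$31,004.81

Penalty (uncapped): 17 × 1.5% × $69,588.00 = $17,744.94; cap = 20% × $69,588.00 = $13,917.60 → penalty = $13,917.60
Interest: $69,588.00 × ((1 + 0.013)^17 − 1) = $69,588.00 × 0.2455483… = $17,087.2147…
Penalties + interest = $13,917.6000 + $17,087.2147… = $31,004.81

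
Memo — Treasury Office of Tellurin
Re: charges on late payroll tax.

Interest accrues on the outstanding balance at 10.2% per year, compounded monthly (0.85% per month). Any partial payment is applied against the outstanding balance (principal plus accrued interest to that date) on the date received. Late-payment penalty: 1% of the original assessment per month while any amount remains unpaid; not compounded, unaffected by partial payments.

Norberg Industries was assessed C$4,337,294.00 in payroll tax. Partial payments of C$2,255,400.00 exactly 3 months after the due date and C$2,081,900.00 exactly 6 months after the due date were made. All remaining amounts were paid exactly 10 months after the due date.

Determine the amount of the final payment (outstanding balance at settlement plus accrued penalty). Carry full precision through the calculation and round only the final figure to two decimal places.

C$607,460.03

Balance at month 3: C$4,337,294.0000 × (1 + 0.0085)^3 = C$4,448,837.7691…
After C$2,255,400.00 payment: C$4,448,837.7691… − C$2,255,400.00 = C$2,193,437.7691…
Balance at month 6: C$2,193,437.7691… × (1 + 0.0085)^3 = C$2,249,847.2069…
After C$2,081,900.00 payment: C$2,249,847.2069… − C$2,081,900.00 = C$167,947.2069…
Balance at month 10: C$167,947.2069… × (1 + 0.0085)^4 = C$173,730.6305…
Penalty: 10 × 1% × C$4,337,294.00 = C$433,729.40
Final settlement = outstanding balance + penalty = C$173,730.6305… + C$433,729.40 = C$607,460.03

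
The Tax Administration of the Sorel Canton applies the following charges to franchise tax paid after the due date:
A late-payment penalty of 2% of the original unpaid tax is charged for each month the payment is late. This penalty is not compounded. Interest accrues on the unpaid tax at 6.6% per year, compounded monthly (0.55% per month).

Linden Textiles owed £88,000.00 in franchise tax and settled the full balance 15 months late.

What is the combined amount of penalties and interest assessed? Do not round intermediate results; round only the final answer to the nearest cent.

£33,946.28

Late-payment penalty: 15 × 2% × £88,000.00 = £26,400.00
Interest: £88,000.00 × ((1 + 0.0055)^15 − 1) = £88,000.00 × 0.0857532… = £7,546.2829…
Penalties + interest = £26,400.0000 + £7,546.2829… = £33,946.28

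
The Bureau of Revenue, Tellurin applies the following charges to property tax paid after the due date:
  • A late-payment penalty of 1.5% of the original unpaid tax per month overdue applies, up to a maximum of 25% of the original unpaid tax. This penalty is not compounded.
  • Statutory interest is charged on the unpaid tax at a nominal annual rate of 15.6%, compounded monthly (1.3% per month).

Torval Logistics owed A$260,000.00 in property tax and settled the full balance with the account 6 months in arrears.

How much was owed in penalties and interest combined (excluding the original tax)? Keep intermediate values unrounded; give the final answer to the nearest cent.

Penalty: 6 × 1.5% × A$260,000.00 = A$23,400.00 (below the 25% cap of A$65,000.00)
Interest: A$260,000.00 × ((1 + 0.013)^6 − 1) = A$260,000.00 × 0.0805794… = A$20,950.6364…
Penalties + interest = A$23,400.0000 + A$20,950.6364… = A$44,350.64

A$44,350.64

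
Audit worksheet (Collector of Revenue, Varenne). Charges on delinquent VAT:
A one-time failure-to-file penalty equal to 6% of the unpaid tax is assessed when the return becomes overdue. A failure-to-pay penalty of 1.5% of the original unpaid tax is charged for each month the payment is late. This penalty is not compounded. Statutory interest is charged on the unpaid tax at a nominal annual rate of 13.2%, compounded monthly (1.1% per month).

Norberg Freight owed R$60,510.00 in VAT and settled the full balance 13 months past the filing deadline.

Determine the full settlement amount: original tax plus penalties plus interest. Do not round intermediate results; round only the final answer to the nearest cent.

Failure-to-file penalty: 6% × R$60,510.00 = R$3,630.60
Failure-to-pay penalty: 13 × 1.5% × R$60,510.00 = R$11,799.45
Interest: R$60,510.00 × ((1 + 0.011)^13 − 1) = R$60,510.00 × 0.1528293… = R$9,247.7036…
Total = R$60,510.00 + R$15,430.0500 + R$9,247.7036… = R$85,187.75

R$85,187.75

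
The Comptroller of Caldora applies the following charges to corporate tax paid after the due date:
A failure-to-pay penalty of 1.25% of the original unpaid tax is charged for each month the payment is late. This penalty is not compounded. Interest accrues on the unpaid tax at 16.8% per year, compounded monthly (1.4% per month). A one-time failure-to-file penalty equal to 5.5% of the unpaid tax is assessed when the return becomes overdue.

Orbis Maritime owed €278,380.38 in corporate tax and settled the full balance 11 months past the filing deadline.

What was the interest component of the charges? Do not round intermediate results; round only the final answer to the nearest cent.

€46,001.16

Interest: €278,380.38 × ((1 + 0.014)^11 − 1) = €278,380.38 × 0.1652457… = €46,001.1578…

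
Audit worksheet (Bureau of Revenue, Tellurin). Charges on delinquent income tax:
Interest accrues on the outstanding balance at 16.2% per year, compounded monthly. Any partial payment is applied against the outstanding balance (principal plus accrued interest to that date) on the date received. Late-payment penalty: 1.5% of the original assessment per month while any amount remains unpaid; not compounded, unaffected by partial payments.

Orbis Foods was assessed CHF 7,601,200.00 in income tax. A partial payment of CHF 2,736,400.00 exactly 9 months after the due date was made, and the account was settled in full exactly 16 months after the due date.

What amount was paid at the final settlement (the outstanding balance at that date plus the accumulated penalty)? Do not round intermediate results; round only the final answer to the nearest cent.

Monthly rate = 16.2% ÷ 12 = 1.35%
Balance at month 9: CHF 7,601,200.0000 × (1 + 0.0135)^9 = CHF 8,576,220.4697…
After CHF 2,736,400.00 payment: CHF 8,576,220.4697… − CHF 2,736,400.00 = CHF 5,839,820.4697…
Balance at month 16: CHF 5,839,820.4697… × (1 + 0.0135)^7 = CHF 6,414,543.6864…
Penalty: 16 × 1.5% × CHF 7,601,200.00 = CHF 1,824,288.00
Final settlement = outstanding balance + penalty = CHF 6,414,543.6864… + CHF 1,824,288.00 = CHF 8,238,831.69

CHF 8,238,831.69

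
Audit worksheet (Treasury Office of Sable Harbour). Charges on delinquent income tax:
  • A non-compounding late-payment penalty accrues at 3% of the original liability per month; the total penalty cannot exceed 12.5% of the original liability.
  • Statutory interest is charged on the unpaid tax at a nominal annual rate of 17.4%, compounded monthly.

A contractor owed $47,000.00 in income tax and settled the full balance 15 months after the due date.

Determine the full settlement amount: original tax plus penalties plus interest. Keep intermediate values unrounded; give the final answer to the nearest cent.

$64,203.21

Penalty (uncapped): 15 × 3% × $47,000.00 = $21,150.00; cap = 12.5% × $47,000.00 = $5,875.00 → penalty = $5,875.00
Interest (17.4%/yr ÷ 12 = 1.45%/month): $47,000.00 × ((1 + 0.0145)^15 − 1) = $11,328.2073…
Total = $47,000.00 + $5,875.0000 + $11,328.2073… = $64,203.21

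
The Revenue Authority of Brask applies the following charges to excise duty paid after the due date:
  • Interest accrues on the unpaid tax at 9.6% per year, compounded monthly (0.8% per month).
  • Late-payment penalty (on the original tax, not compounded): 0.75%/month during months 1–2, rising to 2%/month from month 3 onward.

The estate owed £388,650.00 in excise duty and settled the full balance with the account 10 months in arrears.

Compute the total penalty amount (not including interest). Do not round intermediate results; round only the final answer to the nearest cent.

£68,013.75

Penalty, months 1–2: 2 × 0.75% × £388,650.00 = £5,829.75
Penalty, months 3–10: 8 × 2% × £388,650.00 = £62,184.00
Total penalty = £5,829.75 + £62,184.00 = £68,013.75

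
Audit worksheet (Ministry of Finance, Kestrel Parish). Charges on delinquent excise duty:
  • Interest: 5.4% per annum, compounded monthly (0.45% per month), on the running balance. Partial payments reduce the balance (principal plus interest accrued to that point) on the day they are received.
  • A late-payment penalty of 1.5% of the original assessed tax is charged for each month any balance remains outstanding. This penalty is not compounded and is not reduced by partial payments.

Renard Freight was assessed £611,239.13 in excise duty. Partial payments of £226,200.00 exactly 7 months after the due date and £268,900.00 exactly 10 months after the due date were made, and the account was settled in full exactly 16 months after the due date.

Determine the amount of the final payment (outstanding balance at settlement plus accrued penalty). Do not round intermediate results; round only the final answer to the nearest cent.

Balance at month 7: £611,239.1300 × (1 + 0.0045)^7 = £630,755.0503…
After £226,200.00 payment: £630,755.0503… − £226,200.00 = £404,555.0503…
Balance at month 10: £404,555.0503… × (1 + 0.0045)^3 = £410,041.1571…
After £268,900.00 payment: £410,041.1571… − £268,900.00 = £141,141.1571…
Balance at month 16: £141,141.1571… × (1 + 0.0045)^6 = £144,995.0980…
Penalty: 16 × 1.5% × £611,239.13 = £146,697.39…
Final settlement = outstanding balance + penalty = £144,995.0980… + £146,697.39… = £291,692.49

£291,692.49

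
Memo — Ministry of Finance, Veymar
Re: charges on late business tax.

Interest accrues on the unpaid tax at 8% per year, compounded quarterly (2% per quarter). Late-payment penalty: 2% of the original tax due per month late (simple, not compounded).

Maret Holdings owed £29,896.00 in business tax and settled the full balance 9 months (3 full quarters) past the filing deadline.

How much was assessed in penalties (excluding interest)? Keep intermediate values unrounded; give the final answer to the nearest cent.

£5,381.28

Late-payment penalty = 2% × £29,896.00 × 9 mo = £5,381.28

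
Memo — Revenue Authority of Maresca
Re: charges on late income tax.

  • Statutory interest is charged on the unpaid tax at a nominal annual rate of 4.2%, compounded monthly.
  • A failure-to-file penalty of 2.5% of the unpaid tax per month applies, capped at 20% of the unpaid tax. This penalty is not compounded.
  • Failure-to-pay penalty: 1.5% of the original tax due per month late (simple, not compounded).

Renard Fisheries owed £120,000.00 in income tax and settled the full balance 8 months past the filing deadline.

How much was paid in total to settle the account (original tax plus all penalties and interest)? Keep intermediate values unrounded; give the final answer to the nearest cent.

Failure-to-file: 8 × 2.5% × £120,000.00 = £24,000.00, capped at 20% × £120,000.00 = £24,000.00
Failure-to-pay penalty: 8 × 1.5% × £120,000.00 = £14,400.00
Interest (4.2%/yr ÷ 12 = 0.35%/month): £120,000.00 × ((1 + 0.0035)^8 − 1) = £3,401.4494…
Total = £120,000.00 + £38,400.0000 + £3,401.4494… = £161,801.45

£161,801.45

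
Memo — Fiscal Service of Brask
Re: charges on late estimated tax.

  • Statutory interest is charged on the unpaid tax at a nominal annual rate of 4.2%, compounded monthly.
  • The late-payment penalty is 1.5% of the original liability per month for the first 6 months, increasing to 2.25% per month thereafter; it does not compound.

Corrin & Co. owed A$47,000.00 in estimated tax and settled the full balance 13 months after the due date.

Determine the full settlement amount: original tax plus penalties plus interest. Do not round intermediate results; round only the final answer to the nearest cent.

Penalty, months 1–6: 6 × 1.5% × A$47,000.00 = A$4,230.00
Penalty, months 7–13: 7 × 2.25% × A$47,000.00 = A$7,402.50
Interest (4.2%/yr ÷ 12 = 0.35%/month): A$47,000.00 × ((1 + 0.0035)^13 − 1) = A$2,183.9899…
Total = A$47,000.00 + A$11,632.5000 + A$2,183.9899… = A$60,816.49

A$60,816.49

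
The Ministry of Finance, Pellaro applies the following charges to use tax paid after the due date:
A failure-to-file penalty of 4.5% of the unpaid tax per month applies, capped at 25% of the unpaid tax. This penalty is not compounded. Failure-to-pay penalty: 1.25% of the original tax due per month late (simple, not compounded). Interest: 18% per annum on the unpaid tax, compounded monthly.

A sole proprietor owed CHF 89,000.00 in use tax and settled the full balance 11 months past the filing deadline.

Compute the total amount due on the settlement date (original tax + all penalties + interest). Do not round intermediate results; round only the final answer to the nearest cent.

CHF 139,324.96

Failure-to-file: 11 × 4.5% × CHF 89,000.00 = CHF 44,055.00, capped at 25% × CHF 89,000.00 = CHF 22,250.00
Failure-to-pay penalty: 11 × 1.25% × CHF 89,000.00 = CHF 12,237.50
Interest (18%/yr ÷ 12 = 1.5%/month): CHF 89,000.00 × ((1 + 0.015)^11 − 1) = CHF 15,837.4554…
Total = CHF 89,000.00 + CHF 34,487.5000 + CHF 15,837.4554… = CHF 139,324.96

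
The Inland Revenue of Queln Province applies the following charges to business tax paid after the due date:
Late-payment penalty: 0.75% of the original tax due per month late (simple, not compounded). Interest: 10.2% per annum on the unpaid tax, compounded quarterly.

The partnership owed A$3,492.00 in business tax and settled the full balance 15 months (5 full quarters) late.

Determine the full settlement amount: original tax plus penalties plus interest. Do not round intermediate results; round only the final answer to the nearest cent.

A$4,353.37

Late-payment penalty = 0.75% × A$3,492.00 × 15 mo = A$392.85
Interest (10.2%/yr ÷ 4 = 2.55%/quarter): A$3,492.00 × ((1 + 0.0255)^5 − 1) = A$468.5232…
Total = A$3,492.00 + A$392.8500 + A$468.5232… = A$4,353.37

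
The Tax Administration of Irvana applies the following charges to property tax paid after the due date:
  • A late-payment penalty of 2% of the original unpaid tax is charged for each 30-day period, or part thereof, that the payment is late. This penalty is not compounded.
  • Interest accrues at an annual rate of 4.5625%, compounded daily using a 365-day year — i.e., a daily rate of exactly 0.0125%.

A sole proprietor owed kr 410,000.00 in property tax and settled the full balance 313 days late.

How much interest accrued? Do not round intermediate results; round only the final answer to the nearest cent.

Interest: kr 410,000.00 × ((1 + 0.000125)^313 − 1) = kr 410,000.00 × 0.03989792… = kr 16,358.1474…

kr 16,358.15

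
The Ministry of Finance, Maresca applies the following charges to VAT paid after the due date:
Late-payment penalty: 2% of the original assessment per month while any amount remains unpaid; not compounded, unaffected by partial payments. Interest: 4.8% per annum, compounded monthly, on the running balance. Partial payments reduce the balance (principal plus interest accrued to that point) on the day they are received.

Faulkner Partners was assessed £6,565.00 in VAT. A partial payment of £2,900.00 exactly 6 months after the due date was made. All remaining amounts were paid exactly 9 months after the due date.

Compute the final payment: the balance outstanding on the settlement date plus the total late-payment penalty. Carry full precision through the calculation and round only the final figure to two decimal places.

£5,051.92

Monthly rate = 4.8% ÷ 12 = 0.4%
Balance at month 6: £6,565.0000 × (1 + 0.004)^6 = £6,724.1440…
After £2,900.00 payment: £6,724.1440… − £2,900.00 = £3,824.1440…
Balance at month 9: £3,824.1440… × (1 + 0.004)^3 = £3,870.2176…
Penalty: 9 × 2% × £6,565.00 = £1,181.70
Final settlement = outstanding balance + penalty = £3,870.2176… + £1,181.70 = £5,051.92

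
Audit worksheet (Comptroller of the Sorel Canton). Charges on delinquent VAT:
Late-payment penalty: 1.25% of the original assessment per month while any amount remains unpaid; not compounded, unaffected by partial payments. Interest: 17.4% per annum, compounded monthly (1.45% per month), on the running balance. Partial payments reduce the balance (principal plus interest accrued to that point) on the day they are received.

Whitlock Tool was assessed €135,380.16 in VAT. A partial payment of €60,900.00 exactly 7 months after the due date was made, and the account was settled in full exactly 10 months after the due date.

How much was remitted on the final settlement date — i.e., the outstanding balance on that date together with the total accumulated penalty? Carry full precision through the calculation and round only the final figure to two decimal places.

€109,676.73

Balance at month 7: €135,380.1600 × (1 + 0.0145)^7 = €149,733.6401…
After €60,900.00 payment: €149,733.6401… − €60,900.00 = €88,833.6401…
Balance at month 10: €88,833.6401… × (1 + 0.0145)^3 = €92,754.2061…
Penalty: 10 × 1.25% × €135,380.16 = €16,922.52
Final settlement = outstanding balance + penalty = €92,754.2061… + €16,922.52 = €109,676.73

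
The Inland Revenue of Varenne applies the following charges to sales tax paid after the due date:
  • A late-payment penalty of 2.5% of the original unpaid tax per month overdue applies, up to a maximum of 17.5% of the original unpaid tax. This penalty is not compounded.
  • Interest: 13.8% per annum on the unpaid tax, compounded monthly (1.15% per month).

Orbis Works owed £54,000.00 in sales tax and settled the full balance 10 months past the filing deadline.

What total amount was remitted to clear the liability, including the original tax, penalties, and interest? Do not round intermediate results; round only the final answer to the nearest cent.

£69,991.42

Penalty (uncapped): 10 × 2.5% × £54,000.00 = £13,500.00; cap = 17.5% × £54,000.00 = £9,450.00 → penalty = £9,450.00
Interest: £54,000.00 × ((1 + 0.0115)^10 − 1) = £54,000.00 × 0.1211375… = £6,541.4239…
Total = £54,000.00 + £9,450.0000 + £6,541.4239… = £69,991.42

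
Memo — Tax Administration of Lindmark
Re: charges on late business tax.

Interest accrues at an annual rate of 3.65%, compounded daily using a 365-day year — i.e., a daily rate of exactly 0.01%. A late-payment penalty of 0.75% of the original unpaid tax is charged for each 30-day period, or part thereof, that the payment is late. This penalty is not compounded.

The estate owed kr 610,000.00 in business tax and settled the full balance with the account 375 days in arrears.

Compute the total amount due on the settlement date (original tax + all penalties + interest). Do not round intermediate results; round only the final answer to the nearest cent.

kr 692,783.13

Penalty periods: ⌈375/30⌉ = 13; penalty = 13 × 0.75% × kr 610,000.00 = kr 59,475.00
Interest: kr 610,000.00 × ((1 + 0.0001)^375 − 1) = kr 610,000.00 × 0.03821005… = kr 23,308.1308…
Total = kr 610,000.00 + kr 59,475.0000 + kr 23,308.1308… = kr 692,783.13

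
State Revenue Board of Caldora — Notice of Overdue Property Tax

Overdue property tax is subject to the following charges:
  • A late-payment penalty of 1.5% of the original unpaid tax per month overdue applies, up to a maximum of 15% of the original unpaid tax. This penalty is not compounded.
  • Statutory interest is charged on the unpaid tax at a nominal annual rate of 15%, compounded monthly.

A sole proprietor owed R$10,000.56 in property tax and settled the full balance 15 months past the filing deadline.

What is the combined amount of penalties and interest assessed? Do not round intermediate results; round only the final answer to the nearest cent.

R$3,548.49

Penalty (uncapped): 15 × 1.5% × R$10,000.56 = R$2,250.13…; cap = 15% × R$10,000.56 = R$1,500.08… → penalty = R$1,500.08…
Interest (15%/yr ÷ 12 = 1.25%/month): R$10,000.56 × ((1 + 0.0125)^15 − 1) = R$2,048.4065…
Penalties + interest = R$1,500.0840 + R$2,048.4065… = R$3,548.49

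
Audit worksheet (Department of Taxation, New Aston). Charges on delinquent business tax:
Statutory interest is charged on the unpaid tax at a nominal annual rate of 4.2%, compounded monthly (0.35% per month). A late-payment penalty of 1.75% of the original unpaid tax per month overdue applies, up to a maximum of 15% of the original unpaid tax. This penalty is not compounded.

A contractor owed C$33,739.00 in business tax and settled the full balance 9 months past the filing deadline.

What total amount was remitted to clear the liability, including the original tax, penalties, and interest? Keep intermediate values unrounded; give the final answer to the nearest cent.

Penalty (uncapped): 9 × 1.75% × C$33,739.00 = C$5,313.89…; cap = 15% × C$33,739.00 = C$5,060.85 → penalty = C$5,060.85
Interest: C$33,739.00 × ((1 + 0.0035)^9 − 1) = C$33,739.00 × 0.0319446… = C$1,077.7796…
Total = C$33,739.00 + C$5,060.8500 + C$1,077.7796… = C$39,877.63

C$39,877.63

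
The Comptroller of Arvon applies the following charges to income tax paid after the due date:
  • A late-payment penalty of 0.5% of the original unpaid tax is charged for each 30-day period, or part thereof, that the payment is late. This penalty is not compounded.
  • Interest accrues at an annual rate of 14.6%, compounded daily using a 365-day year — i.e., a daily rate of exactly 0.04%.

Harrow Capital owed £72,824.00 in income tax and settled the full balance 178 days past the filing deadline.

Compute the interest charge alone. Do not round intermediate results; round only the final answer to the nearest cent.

£5,373.00

Interest: £72,824.00 × ((1 + 0.0004)^178 − 1) = £72,824.00 × 0.07378068… = £5,373.0040…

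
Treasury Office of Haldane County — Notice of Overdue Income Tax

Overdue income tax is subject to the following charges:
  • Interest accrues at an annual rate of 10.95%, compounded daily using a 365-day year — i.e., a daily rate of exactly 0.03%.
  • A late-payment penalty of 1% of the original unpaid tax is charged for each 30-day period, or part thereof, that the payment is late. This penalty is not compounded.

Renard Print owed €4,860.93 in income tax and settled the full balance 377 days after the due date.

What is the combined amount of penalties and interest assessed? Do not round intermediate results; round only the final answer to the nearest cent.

€1,213.90

Penalty periods: ⌈377/30⌉ = 13; penalty = 13 × 1% × €4,860.93 = €631.92…
Interest: €4,860.93 × ((1 + 0.0003)^377 − 1) = €4,860.93 × 0.11972491… = €581.9744…
Penalties + interest = €631.9209 + €581.9744… = €1,213.90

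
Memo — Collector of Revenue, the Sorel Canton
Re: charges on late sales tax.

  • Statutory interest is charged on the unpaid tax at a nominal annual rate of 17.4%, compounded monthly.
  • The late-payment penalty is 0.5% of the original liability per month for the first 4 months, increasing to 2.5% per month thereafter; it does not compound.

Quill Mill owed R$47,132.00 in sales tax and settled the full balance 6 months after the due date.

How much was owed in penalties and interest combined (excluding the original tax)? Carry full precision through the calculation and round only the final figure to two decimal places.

Penalty, months 1–4: 4 × 0.5% × R$47,132.00 = R$942.64
Penalty, months 5–6: 2 × 2.5% × R$47,132.00 = R$2,356.60
Interest (17.4%/yr ÷ 12 = 1.45%/month): R$47,132.00 × ((1 + 0.0145)^6 − 1) = R$4,252.0317…
Penalties + interest = R$3,299.2400 + R$4,252.0317… = R$7,551.27

R$7,551.27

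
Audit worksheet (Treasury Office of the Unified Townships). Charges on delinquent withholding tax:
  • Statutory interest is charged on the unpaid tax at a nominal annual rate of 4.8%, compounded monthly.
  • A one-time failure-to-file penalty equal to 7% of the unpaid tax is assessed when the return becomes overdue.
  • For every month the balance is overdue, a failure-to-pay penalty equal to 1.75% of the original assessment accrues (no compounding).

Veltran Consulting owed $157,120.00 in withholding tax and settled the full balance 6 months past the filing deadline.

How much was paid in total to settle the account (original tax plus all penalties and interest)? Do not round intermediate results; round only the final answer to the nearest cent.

Failure-to-file penalty: 7% × $157,120.00 = $10,998.40
Failure-to-pay penalty: 6 × 1.75% × $157,120.00 = $16,497.60
Interest (4.8%/yr ÷ 12 = 0.4%/month): $157,120.00 × ((1 + 0.004)^6 − 1) = $3,808.7905…
Total = $157,120.00 + $27,496.0000 + $3,808.7905… = $188,424.79

$188,424.79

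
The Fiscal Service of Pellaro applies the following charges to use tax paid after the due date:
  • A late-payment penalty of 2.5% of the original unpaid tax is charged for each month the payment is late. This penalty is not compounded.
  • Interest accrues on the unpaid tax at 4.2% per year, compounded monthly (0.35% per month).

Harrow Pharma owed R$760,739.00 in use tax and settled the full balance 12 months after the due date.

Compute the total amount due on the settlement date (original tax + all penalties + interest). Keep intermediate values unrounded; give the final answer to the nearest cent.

Late-payment penalty = 2.5% × R$760,739.00 × 12 mo = R$228,221.70
Interest: R$760,739.00 × ((1 + 0.0035)^12 − 1) = R$760,739.00 × 0.0428180… = R$32,573.3280…
Total = R$760,739.00 + R$228,221.7000 + R$32,573.3280… = R$1,021,534.03

R$1,021,534.03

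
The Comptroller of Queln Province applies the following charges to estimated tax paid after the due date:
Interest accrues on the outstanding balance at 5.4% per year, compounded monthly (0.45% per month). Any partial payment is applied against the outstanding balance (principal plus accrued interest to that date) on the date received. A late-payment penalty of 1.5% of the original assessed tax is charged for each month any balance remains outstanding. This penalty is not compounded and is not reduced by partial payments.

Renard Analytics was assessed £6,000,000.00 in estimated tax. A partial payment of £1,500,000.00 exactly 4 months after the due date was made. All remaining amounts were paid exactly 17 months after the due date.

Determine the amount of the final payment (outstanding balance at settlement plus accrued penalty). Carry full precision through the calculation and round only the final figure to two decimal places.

£6,415,742.93

Balance at month 4: £6,000,000.0000 × (1 + 0.0045)^4 = £6,108,731.1895…
After £1,500,000.00 payment: £6,108,731.1895… − £1,500,000.00 = £4,608,731.1895…
Balance at month 17: £4,608,731.1895… × (1 + 0.0045)^13 = £4,885,742.9288…
Penalty: 17 × 1.5% × £6,000,000.00 = £1,530,000.00
Final settlement = outstanding balance + penalty = £4,885,742.9288… + £1,530,000.00 = £6,415,742.93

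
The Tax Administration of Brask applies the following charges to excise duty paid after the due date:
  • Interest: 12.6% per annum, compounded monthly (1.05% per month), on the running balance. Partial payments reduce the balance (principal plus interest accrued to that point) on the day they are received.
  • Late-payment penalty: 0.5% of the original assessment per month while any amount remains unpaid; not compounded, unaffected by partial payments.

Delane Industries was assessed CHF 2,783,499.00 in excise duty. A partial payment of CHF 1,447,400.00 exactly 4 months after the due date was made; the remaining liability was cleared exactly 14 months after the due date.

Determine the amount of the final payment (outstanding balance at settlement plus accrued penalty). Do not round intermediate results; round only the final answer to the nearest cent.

Balance at month 4: CHF 2,783,499.0000 × (1 + 0.0105)^4 = CHF 2,902,260.1654…
After CHF 1,447,400.00 payment: CHF 2,902,260.1654… − CHF 1,447,400.00 = CHF 1,454,860.1654…
Balance at month 14: CHF 1,454,860.1654… × (1 + 0.0105)^10 = CHF 1,615,044.2705…
Penalty: 14 × 0.5% × CHF 2,783,499.00 = CHF 194,844.93
Final settlement = outstanding balance + penalty = CHF 1,615,044.2705… + CHF 194,844.93 = CHF 1,809,889.20

CHF 1,809,889.20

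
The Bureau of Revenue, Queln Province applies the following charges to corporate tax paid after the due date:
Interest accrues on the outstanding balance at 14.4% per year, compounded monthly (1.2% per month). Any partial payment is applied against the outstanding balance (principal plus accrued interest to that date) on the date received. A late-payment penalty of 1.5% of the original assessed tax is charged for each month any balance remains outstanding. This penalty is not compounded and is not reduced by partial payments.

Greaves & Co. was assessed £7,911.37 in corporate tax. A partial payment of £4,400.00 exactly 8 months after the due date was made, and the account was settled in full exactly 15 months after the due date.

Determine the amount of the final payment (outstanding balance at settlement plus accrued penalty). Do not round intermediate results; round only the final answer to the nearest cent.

Balance at month 8: £7,911.3700 × (1 + 0.012)^8 = £8,703.5373…
After £4,400.00 payment: £8,703.5373… − £4,400.00 = £4,303.5373…
Balance at month 15: £4,303.5373… × (1 + 0.012)^7 = £4,678.3118…
Penalty: 15 × 1.5% × £7,911.37 = £1,780.06…
Final settlement = outstanding balance + penalty = £4,678.3118… + £1,780.06… = £6,458.37

£6,458.37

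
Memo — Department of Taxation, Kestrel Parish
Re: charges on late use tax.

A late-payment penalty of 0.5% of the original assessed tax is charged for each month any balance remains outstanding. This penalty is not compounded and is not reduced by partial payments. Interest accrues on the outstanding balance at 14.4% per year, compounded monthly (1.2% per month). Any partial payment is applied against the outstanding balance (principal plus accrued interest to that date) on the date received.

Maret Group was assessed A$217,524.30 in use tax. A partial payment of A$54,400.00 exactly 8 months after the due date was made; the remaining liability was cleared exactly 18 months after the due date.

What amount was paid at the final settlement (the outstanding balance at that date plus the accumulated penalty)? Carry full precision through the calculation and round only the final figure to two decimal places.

Balance at month 8: A$217,524.3000 × (1 + 0.012)^8 = A$239,305.0590…
After A$54,400.00 payment: A$239,305.0590… − A$54,400.00 = A$184,905.0590…
Balance at month 18: A$184,905.0590… × (1 + 0.012)^10 = A$208,331.0096…
Penalty: 18 × 0.5% × A$217,524.30 = A$19,577.19…
Final settlement = outstanding balance + penalty = A$208,331.0096… + A$19,577.19… = A$227,908.20

A$227,908.20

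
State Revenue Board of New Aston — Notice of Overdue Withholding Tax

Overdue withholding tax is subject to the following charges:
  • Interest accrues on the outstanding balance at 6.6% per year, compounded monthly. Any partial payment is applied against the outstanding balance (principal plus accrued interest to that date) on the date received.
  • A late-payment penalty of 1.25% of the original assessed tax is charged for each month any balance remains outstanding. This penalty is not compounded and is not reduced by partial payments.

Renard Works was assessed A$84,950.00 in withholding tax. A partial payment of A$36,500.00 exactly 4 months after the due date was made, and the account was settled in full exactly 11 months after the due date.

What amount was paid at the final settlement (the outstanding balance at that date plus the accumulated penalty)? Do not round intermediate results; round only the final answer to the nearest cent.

A$63,985.14

Monthly rate = 6.6% ÷ 12 = 0.55%
Balance at month 4: A$84,950.0000 × (1 + 0.0055)^4 = A$86,834.3750…
After A$36,500.00 payment: A$86,834.3750… − A$36,500.00 = A$50,334.3750…
Balance at month 11: A$50,334.3750… × (1 + 0.0055)^7 = A$52,304.5181…
Penalty: 11 × 1.25% × A$84,950.00 = A$11,680.63…
Final settlement = outstanding balance + penalty = A$52,304.5181… + A$11,680.63… = A$63,985.14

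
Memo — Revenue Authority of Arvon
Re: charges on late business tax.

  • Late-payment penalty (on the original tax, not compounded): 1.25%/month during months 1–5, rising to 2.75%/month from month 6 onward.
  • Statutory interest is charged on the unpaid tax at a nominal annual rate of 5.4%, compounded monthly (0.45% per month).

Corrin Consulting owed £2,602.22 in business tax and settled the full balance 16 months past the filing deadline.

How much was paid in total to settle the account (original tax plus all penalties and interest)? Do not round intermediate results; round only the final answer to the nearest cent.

£3,745.85

Penalty, months 1–5: 5 × 1.25% × £2,602.22 = £162.64…
Penalty, months 6–16: 11 × 2.75% × £2,602.22 = £787.17…
Interest: £2,602.22 × ((1 + 0.0045)^16 − 1) = £2,602.22 × 0.0744818… = £193.8180…
Total = £2,602.22 + £949.8103 + £193.8180… = £3,745.85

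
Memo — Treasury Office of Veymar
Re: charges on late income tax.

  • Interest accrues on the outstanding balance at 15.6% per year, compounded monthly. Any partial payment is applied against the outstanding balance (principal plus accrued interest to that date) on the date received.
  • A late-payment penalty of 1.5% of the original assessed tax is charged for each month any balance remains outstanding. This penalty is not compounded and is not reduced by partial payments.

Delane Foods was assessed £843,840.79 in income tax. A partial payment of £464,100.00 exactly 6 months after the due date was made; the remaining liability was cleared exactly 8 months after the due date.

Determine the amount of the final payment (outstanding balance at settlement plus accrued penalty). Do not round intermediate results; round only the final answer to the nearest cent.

Monthly rate = 15.6% ÷ 12 = 1.3%
Balance at month 6: £843,840.7900 × (1 + 0.013)^6 = £911,836.9498…
After £464,100.00 payment: £911,836.9498… − £464,100.00 = £447,736.9498…
Balance at month 8: £447,736.9498… × (1 + 0.013)^2 = £459,453.7780…
Penalty: 8 × 1.5% × £843,840.79 = £101,260.89…
Final settlement = outstanding balance + penalty = £459,453.7780… + £101,260.89… = £560,714.67

£560,714.67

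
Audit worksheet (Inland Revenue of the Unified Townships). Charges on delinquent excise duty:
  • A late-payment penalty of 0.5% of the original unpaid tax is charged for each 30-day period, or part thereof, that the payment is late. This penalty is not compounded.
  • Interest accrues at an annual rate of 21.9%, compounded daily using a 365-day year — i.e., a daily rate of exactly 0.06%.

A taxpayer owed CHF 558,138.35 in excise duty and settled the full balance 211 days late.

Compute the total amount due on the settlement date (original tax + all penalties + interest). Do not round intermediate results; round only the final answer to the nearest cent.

CHF 655,767.83

Penalty periods: ⌈211/30⌉ = 8; penalty = 8 × 0.5% × CHF 558,138.35 = CHF 22,325.53…
Interest: CHF 558,138.35 × ((1 + 0.0006)^211 − 1) = CHF 558,138.35 × 0.13491985… = CHF 75,303.9447…
Total = CHF 558,138.35 + CHF 22,325.5340 + CHF 75,303.9447… = CHF 655,767.83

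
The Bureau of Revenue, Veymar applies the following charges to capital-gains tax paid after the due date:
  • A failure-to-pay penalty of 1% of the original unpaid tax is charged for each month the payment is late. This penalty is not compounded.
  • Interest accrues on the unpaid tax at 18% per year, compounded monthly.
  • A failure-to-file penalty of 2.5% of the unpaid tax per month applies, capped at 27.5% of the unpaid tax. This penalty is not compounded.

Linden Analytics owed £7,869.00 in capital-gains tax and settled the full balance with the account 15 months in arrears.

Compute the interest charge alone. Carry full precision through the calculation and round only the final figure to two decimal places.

£1,969.08

Interest (18%/yr ÷ 12 = 1.5%/month): £7,869.00 × ((1 + 0.015)^15 − 1) = £1,969.0761…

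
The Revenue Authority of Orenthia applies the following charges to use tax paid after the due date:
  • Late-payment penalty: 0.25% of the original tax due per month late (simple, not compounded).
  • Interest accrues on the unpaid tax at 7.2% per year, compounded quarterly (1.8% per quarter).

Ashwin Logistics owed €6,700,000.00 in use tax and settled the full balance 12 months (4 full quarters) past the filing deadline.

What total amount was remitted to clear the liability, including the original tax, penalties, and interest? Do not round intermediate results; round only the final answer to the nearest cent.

Late-payment penalty: 12 × 0.25% × €6,700,000.00 = €201,000.00
Interest: €6,700,000.00 × ((1 + 0.018)^4 − 1) = €6,700,000.00 × 0.0739674… = €495,581.8009…
Total = €6,700,000.00 + €201,000.0000 + €495,581.8009… = €7,396,581.80

€7,396,581.80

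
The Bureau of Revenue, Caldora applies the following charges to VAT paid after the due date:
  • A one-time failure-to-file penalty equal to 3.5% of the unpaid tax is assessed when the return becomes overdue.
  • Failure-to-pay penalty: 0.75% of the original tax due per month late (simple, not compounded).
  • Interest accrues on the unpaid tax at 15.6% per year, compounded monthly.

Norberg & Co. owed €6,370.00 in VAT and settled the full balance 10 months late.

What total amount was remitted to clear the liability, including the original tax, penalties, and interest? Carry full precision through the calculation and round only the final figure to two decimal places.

€7,948.96

Failure-to-file penalty: 3.5% × €6,370.00 = €222.95
Failure-to-pay penalty = 0.75% × €6,370.00 × 10 mo = €477.75
Interest (15.6%/yr ÷ 12 = 1.3%/month): €6,370.00 × ((1 + 0.013)^10 − 1) = €878.2620…
Total = €6,370.00 + €700.7000 + €878.2620… = €7,948.96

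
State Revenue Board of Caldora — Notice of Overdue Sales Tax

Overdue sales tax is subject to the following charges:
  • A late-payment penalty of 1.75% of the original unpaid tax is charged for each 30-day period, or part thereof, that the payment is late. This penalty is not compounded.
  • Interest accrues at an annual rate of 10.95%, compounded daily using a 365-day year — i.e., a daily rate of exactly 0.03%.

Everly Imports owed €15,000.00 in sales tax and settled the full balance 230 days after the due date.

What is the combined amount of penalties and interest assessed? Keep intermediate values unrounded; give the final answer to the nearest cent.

€3,171.38

Penalty periods: ⌈230/30⌉ = 8; penalty = 8 × 1.75% × €15,000.00 = €2,100.00
Interest: €15,000.00 × ((1 + 0.0003)^230 − 1) = €15,000.00 × 0.07142512… = €1,071.3768…
Penalties + interest = €2,100.0000 + €1,071.3768… = €3,171.38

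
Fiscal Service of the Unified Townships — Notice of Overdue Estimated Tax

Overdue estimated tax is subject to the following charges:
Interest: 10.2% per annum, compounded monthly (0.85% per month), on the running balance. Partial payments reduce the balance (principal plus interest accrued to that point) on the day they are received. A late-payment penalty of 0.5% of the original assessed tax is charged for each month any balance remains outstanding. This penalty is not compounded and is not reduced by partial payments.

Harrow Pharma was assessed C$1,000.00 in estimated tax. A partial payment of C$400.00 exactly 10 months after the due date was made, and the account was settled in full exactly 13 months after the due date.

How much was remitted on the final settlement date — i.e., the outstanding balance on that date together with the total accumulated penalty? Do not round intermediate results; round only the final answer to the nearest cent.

C$771.03

Balance at month 10: C$1,000.0000 × (1 + 0.0085)^10 = C$1,088.3261…
After C$400.00 payment: C$1,088.3261… − C$400.00 = C$688.3261…
Balance at month 13: C$688.3261… × (1 + 0.0085)^3 = C$706.0280…
Penalty: 13 × 0.5% × C$1,000.00 = C$65.00
Final settlement = outstanding balance + penalty = C$706.0280… + C$65.00 = C$771.03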